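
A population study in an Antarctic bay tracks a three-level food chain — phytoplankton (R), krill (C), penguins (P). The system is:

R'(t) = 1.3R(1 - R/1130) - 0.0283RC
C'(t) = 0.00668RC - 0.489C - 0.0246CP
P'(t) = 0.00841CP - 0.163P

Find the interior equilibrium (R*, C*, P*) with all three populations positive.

From dP/dt = 0: 0.00841C* = 0.163, so C* = 19.4.
From dR/dt = 0: 1.3(1 - R*/1130) = 0.0283·19.4, giving R* = 1130·(1 - 0.422) = 653.
From dC/dt = 0: 0.00668·653 - 0.489 = 0.0246P*, so P* = 3.87/0.0246 = 158.

R* ≈ 653, C* ≈ 19.4, P* ≈ 158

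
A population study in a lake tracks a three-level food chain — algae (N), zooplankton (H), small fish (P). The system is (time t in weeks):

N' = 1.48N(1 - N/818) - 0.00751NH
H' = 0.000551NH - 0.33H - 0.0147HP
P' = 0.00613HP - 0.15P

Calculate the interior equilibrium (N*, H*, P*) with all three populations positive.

N* ≈ 716, H* ≈ 24.5, P* ≈ 4.4

From dP/dt = 0: 0.00613H* = 0.15, so H* = 24.5.
From dN/dt = 0: 1.48(1 - N*/818) = 0.00751·24.5, giving N* = 818·(1 - 0.124) = 716.
From dH/dt = 0: 0.000551·716 - 0.33 = 0.0147P*, so P* = 0.0648/0.0147 = 4.4.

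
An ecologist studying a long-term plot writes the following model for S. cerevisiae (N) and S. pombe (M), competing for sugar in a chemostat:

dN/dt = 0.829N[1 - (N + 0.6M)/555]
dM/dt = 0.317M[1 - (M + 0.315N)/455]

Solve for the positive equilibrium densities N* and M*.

Setting both brackets to zero gives the nullclines N + 0.6M = 555 and 0.315N + M = 455.
Substituting M = 455 - 0.315N into the first: N(1 - 0.6·0.315) = 555 - 0.6·455.
So N* = 282/0.811 = 348, and then M* = 455 - 0.315·348 = 345.

N* ≈ 348, M* ≈ 345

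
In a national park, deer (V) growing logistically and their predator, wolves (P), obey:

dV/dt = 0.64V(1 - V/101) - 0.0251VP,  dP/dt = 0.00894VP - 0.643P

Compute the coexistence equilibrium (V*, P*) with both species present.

From dP/dt = 0 with P > 0: 0.00894V* = 0.643, so V* = 71.9.
Substitute into dV/dt = 0: 0.64(1 - 71.9/101) = 0.0251P*.
The bracket is 0.288, giving P* = 0.184/0.0251 = 7.34.

V* ≈ 71.9, P* ≈ 7.34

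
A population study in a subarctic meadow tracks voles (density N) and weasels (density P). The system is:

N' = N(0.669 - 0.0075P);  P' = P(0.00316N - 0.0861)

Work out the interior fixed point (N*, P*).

N* ≈ 27.2, P* ≈ 89.2

Set dP/dt = 0 with P > 0: 0.00316N - 0.0861 = 0, so N* = 0.0861/0.00316 = 27.2.
Set dN/dt = 0 with N > 0: 0.669 - 0.0075P = 0, so P* = 0.669/0.0075 = 89.2.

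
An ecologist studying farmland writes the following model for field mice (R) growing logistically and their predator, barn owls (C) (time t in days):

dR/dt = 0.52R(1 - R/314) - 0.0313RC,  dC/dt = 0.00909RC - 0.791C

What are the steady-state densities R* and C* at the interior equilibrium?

From dC/dt = 0 with C > 0: 0.00909R* = 0.791, so R* = 87.
Substitute into dR/dt = 0: 0.52(1 - 87/314) = 0.0313C*.
The bracket is 0.723, giving C* = 0.376/0.0313 = 12.

R* ≈ 87, C* ≈ 12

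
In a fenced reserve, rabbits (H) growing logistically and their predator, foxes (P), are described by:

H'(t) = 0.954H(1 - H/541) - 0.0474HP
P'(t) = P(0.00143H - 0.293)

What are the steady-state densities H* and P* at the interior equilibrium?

From dP/dt = 0 with P > 0: 0.00143H* = 0.293, so H* = 205.
Substitute into dH/dt = 0: 0.954(1 - 205/541) = 0.0474P*.
The bracket is 0.621, giving P* = 0.593/0.0474 = 12.5.

H* ≈ 205, P* ≈ 12.5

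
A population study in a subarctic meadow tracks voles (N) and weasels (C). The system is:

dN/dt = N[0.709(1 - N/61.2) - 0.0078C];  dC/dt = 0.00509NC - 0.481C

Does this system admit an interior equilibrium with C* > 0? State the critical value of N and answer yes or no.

The predator equation gives dC/dt > 0 only when N > 0.481/0.00509 = 94.5.
Without the predator, N → K = 61.2. Since 61.2 < 94.5, the predator cannot invade.

Threshold N = 94.5; K < 94.5, so no, the predator goes extinct.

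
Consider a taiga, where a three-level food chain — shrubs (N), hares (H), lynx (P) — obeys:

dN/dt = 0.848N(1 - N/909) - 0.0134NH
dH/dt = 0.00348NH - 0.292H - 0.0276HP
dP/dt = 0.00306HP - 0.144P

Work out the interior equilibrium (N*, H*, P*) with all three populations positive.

N* ≈ 233, H* ≈ 47.1, P* ≈ 18.8

From dP/dt = 0: 0.00306H* = 0.144, so H* = 47.1.
From dN/dt = 0: 0.848(1 - N*/909) = 0.0134·47.1, giving N* = 909·(1 - 0.744) = 233.
From dH/dt = 0: 0.00348·233 - 0.292 = 0.0276P*, so P* = 0.519/0.0276 = 18.8.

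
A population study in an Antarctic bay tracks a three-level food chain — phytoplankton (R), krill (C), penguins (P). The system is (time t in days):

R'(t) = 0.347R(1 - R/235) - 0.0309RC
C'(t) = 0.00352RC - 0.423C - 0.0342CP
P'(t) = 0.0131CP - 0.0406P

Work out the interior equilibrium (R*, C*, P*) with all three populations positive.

From dP/dt = 0: 0.0131C* = 0.0406, so C* = 3.1.
From dR/dt = 0: 0.347(1 - R*/235) = 0.0309·3.1, giving R* = 235·(1 - 0.276) = 170.
From dC/dt = 0: 0.00352·170 - 0.423 = 0.0342P*, so P* = 0.176/0.0342 = 5.14.

R* ≈ 170, C* ≈ 3.1, P* ≈ 5.14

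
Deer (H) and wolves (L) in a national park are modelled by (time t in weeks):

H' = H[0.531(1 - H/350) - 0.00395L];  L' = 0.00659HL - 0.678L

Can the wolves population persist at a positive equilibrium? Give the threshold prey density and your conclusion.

The predator equation gives dL/dt > 0 only when H > 0.678/0.00659 = 103.
Without the predator, H → K = 350. Since 350 > 103, the predator can invade and persist.

Threshold H = 103; K > 103, so yes, the predator persists.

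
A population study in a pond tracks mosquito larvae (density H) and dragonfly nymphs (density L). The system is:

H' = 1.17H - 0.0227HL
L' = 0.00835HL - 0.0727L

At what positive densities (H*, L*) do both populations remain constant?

Set dL/dt = 0 with L > 0: 0.00835H - 0.0727 = 0, so H* = 0.0727/0.00835 = 8.71.
Set dH/dt = 0 with H > 0: 1.17 - 0.0227L = 0, so L* = 1.17/0.0227 = 51.5.

H* ≈ 8.71, L* ≈ 51.5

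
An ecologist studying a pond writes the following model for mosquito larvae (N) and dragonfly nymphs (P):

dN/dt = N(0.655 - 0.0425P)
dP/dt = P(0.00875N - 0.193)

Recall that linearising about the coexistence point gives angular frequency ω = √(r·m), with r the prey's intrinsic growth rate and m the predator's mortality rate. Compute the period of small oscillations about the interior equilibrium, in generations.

Here r = 0.655 and m = 0.193, so r·m = 0.126.
ω = √0.126 = 0.356 per generation, hence T = 2π/ω ≈ 17.7 generations.

T ≈ 17.7 generations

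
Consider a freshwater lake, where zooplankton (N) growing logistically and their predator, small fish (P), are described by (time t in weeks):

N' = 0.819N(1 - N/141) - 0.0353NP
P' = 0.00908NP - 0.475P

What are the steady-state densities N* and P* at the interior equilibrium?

N* ≈ 52.3, P* ≈ 14.6

From dP/dt = 0 with P > 0: 0.00908N* = 0.475, so N* = 52.3.
Substitute into dN/dt = 0: 0.819(1 - 52.3/141) = 0.0353P*.
The bracket is 0.629, giving P* = 0.515/0.0353 = 14.6.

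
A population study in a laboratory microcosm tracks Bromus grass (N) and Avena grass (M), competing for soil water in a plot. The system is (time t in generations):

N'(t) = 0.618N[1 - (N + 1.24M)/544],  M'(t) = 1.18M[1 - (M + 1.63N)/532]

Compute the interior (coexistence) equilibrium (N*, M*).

N* ≈ 113, M* ≈ 347

Setting both brackets to zero gives the nullclines N + 1.24M = 544 and 1.63N + M = 532.
Substituting M = 532 - 1.63N into the first: N(1 - 1.24·1.63) = 544 - 1.24·532.
So N* = -116/-1.02 = 113, and then M* = 532 - 1.63·113 = 347.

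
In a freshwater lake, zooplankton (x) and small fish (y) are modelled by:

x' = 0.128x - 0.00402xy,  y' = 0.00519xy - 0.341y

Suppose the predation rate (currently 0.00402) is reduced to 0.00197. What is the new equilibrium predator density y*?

y* ≈ 65

At the interior fixed point, setting dx/dt = 0 with x > 0 fixes y* = (prey growth rate)/(xy coefficient) — independent of the other coefficients.
With the change, y* = 0.128/0.00197 = 65; it rises from 31.8.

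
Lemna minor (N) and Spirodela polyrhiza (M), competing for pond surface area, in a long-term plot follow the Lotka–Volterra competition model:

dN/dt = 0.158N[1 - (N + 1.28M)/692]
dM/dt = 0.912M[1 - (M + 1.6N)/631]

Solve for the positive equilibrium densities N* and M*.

N* ≈ 110, M* ≈ 454

Setting both brackets to zero gives the nullclines N + 1.28M = 692 and 1.6N + M = 631.
Substituting M = 631 - 1.6N into the first: N(1 - 1.28·1.6) = 692 - 1.28·631.
So N* = -116/-1.05 = 110, and then M* = 631 - 1.6·110 = 454.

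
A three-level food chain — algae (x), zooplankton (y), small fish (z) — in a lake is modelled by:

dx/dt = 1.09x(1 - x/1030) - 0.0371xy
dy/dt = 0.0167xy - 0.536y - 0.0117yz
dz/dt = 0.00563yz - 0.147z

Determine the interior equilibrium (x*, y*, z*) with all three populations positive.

From dz/dt = 0: 0.00563y* = 0.147, so y* = 26.1.
From dx/dt = 0: 1.09(1 - x*/1030) = 0.0371·26.1, giving x* = 1030·(1 - 0.889) = 115.
From dy/dt = 0: 0.0167·115 - 0.536 = 0.0117z*, so z* = 1.38/0.0117 = 118.

x* ≈ 115, y* ≈ 26.1, z* ≈ 118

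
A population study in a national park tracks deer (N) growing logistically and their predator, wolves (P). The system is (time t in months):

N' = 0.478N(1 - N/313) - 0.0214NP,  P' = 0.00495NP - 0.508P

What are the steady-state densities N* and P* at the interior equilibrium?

N* ≈ 103, P* ≈ 15

From dP/dt = 0 with P > 0: 0.00495N* = 0.508, so N* = 103.
Substitute into dN/dt = 0: 0.478(1 - 103/313) = 0.0214P*.
The bracket is 0.672, giving P* = 0.321/0.0214 = 15.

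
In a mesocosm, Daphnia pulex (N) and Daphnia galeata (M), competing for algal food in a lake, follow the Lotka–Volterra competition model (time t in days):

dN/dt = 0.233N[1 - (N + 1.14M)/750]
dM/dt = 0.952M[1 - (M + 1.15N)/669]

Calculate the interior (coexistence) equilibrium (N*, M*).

N* ≈ 40.7, M* ≈ 622

Setting both brackets to zero gives the nullclines N + 1.14M = 750 and 1.15N + M = 669.
Substituting M = 669 - 1.15N into the first: N(1 - 1.14·1.15) = 750 - 1.14·669.
So N* = -12.7/-0.311 = 40.7, and then M* = 669 - 1.15·40.7 = 622.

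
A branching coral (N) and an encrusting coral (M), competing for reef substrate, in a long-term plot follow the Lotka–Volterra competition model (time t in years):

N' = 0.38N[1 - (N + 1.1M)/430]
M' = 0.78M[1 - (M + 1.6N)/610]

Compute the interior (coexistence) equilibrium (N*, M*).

N* ≈ 317, M* ≈ 103

Setting both brackets to zero gives the nullclines N + 1.1M = 430 and 1.6N + M = 610.
Substituting M = 610 - 1.6N into the first: N(1 - 1.1·1.6) = 430 - 1.1·610.
So N* = -241/-0.76 = 317, and then M* = 610 - 1.6·317 = 103.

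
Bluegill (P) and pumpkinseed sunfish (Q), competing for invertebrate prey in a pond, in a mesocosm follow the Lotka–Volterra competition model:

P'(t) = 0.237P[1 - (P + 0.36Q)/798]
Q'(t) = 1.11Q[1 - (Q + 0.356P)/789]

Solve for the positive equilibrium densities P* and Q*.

Setting both brackets to zero gives the nullclines P + 0.36Q = 798 and 0.356P + Q = 789.
Substituting Q = 789 - 0.356P into the first: P(1 - 0.36·0.356) = 798 - 0.36·789.
So P* = 514/0.872 = 590, and then Q* = 789 - 0.356·590 = 579.

P* ≈ 590, Q* ≈ 579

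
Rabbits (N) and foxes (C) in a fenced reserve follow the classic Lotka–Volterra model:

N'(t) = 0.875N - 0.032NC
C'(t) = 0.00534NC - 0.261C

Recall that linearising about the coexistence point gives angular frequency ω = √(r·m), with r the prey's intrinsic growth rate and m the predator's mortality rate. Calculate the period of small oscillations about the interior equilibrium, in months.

T ≈ 13.1 months

Here r = 0.875 and m = 0.261, so r·m = 0.228.
ω = √0.228 = 0.478 per month, hence T = 2π/ω ≈ 13.1 months.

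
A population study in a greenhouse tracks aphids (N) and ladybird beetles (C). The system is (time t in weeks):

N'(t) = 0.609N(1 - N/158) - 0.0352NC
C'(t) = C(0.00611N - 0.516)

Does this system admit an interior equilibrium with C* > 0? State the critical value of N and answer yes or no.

Threshold N = 84.5; K > 84.5, so yes, the predator persists.

The predator equation gives dC/dt > 0 only when N > 0.516/0.00611 = 84.5.
Without the predator, N → K = 158. Since 158 > 84.5, the predator can invade and persist.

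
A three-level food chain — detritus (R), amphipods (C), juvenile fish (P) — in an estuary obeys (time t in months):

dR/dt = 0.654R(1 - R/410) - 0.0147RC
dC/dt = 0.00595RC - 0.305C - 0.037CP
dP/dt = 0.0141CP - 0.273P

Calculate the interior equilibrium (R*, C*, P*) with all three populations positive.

From dP/dt = 0: 0.0141C* = 0.273, so C* = 19.4.
From dR/dt = 0: 0.654(1 - R*/410) = 0.0147·19.4, giving R* = 410·(1 - 0.435) = 232.
From dC/dt = 0: 0.00595·232 - 0.305 = 0.037P*, so P* = 1.07/0.037 = 29.

R* ≈ 232, C* ≈ 19.4, P* ≈ 29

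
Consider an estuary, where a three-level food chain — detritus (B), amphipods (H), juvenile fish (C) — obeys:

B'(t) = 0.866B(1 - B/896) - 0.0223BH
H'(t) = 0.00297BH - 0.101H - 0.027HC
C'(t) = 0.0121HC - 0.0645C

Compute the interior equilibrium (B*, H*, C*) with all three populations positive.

From dC/dt = 0: 0.0121H* = 0.0645, so H* = 5.33.
From dB/dt = 0: 0.866(1 - B*/896) = 0.0223·5.33, giving B* = 896·(1 - 0.137) = 773.
From dH/dt = 0: 0.00297·773 - 0.101 = 0.027C*, so C* = 2.19/0.027 = 81.3.

B* ≈ 773, H* ≈ 5.33, C* ≈ 81.3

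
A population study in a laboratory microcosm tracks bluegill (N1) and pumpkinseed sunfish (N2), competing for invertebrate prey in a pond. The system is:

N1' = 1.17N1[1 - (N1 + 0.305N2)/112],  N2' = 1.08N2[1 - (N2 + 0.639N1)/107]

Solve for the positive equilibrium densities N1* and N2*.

Setting both brackets to zero gives the nullclines N1 + 0.305N2 = 112 and 0.639N1 + N2 = 107.
Substituting N2 = 107 - 0.639N1 into the first: N1(1 - 0.305·0.639) = 112 - 0.305·107.
So N1* = 79.4/0.805 = 98.6, and then N2* = 107 - 0.639·98.6 = 44.

N1* ≈ 98.6, N2* ≈ 44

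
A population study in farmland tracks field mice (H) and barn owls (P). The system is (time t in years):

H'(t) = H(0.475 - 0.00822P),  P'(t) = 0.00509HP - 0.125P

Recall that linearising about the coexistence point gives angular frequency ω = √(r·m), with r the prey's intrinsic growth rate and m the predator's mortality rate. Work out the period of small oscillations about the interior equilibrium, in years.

Here r = 0.475 and m = 0.125, so r·m = 0.0594.
ω = √0.0594 = 0.244 per year, hence T = 2π/ω ≈ 25.8 years.

T ≈ 25.8 years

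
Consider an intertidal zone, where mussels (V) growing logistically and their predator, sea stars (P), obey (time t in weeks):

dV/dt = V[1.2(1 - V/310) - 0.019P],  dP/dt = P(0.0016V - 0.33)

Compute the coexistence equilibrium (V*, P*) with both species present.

From dP/dt = 0 with P > 0: 0.0016V* = 0.33, so V* = 206.
Substitute into dV/dt = 0: 1.2(1 - 206/310) = 0.019P*.
The bracket is 0.335, giving P* = 0.402/0.019 = 21.1.

V* ≈ 206, P* ≈ 21.1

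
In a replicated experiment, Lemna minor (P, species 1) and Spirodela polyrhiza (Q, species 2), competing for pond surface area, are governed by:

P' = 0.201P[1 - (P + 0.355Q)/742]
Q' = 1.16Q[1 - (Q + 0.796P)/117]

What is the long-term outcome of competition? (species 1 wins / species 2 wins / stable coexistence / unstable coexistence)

species 1 excludes species 2

Compare the nullcline intercepts: K1/α12 = 742/0.355 = 2090 > K2 = 117; K2/α21 = 117/0.796 = 147 < K1 = 742.
Since the inequalities point opposite ways, species 1 can invade but species 2 cannot.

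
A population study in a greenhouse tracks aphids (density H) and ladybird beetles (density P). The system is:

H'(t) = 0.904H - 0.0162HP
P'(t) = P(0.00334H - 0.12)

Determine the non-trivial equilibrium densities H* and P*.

H* ≈ 35.9, P* ≈ 55.8

Set dP/dt = 0 with P > 0: 0.00334H - 0.12 = 0, so H* = 0.12/0.00334 = 35.9.
Set dH/dt = 0 with H > 0: 0.904 - 0.0162P = 0, so P* = 0.904/0.0162 = 55.8.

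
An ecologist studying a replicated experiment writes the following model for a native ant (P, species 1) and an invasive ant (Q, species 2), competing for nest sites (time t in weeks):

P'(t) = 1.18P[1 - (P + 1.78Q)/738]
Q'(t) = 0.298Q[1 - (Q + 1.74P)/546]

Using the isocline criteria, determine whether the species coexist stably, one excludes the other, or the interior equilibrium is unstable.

unstable coexistence (outcome depends on initial conditions)

Compare the nullcline intercepts: K1/α12 = 738/1.78 = 415 < K2 = 546; K2/α21 = 546/1.74 = 314 < K1 = 738.
Since both are reversed, neither can invade when rare; the interior point is a saddle.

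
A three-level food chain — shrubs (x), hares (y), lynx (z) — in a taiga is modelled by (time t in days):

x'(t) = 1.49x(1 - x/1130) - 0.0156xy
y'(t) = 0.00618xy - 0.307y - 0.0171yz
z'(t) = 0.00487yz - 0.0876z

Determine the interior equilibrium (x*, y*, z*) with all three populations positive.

x* ≈ 917, y* ≈ 18, z* ≈ 314

From dz/dt = 0: 0.00487y* = 0.0876, so y* = 18.
From dx/dt = 0: 1.49(1 - x*/1130) = 0.0156·18, giving x* = 1130·(1 - 0.188) = 917.
From dy/dt = 0: 0.00618·917 - 0.307 = 0.0171z*, so z* = 5.36/0.0171 = 314.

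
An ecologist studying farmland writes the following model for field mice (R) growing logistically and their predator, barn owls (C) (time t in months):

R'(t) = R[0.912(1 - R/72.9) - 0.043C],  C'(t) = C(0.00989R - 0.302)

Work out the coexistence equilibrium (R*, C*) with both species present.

R* ≈ 30.5, C* ≈ 12.3

From dC/dt = 0 with C > 0: 0.00989R* = 0.302, so R* = 30.5.
Substitute into dR/dt = 0: 0.912(1 - 30.5/72.9) = 0.043C*.
The bracket is 0.581, giving C* = 0.53/0.043 = 12.3.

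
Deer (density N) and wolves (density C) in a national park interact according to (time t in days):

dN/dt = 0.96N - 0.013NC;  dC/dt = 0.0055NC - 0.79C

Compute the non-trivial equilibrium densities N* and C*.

Set dC/dt = 0 with C > 0: 0.0055N - 0.79 = 0, so N* = 0.79/0.0055 = 144.
Set dN/dt = 0 with N > 0: 0.96 - 0.013C = 0, so C* = 0.96/0.013 = 73.8.

N* ≈ 144, C* ≈ 73.8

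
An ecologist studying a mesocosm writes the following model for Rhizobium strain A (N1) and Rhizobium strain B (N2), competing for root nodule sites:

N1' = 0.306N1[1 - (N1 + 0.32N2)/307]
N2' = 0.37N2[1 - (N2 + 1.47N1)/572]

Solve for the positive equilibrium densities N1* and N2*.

Setting both brackets to zero gives the nullclines N1 + 0.32N2 = 307 and 1.47N1 + N2 = 572.
Substituting N2 = 572 - 1.47N1 into the first: N1(1 - 0.32·1.47) = 307 - 0.32·572.
So N1* = 124/0.53 = 234, and then N2* = 572 - 1.47·234 = 228.

N1* ≈ 234, N2* ≈ 228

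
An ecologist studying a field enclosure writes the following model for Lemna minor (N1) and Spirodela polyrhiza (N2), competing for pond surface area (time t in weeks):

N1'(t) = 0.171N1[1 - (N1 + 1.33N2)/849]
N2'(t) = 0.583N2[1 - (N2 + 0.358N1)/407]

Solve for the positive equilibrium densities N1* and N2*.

N1* ≈ 587, N2* ≈ 197

Setting both brackets to zero gives the nullclines N1 + 1.33N2 = 849 and 0.358N1 + N2 = 407.
Substituting N2 = 407 - 0.358N1 into the first: N1(1 - 1.33·0.358) = 849 - 1.33·407.
So N1* = 308/0.524 = 587, and then N2* = 407 - 0.358·587 = 197.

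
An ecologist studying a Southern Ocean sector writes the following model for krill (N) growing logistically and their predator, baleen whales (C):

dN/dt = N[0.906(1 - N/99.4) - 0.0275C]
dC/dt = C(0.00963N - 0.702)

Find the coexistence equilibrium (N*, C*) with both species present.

From dC/dt = 0 with C > 0: 0.00963N* = 0.702, so N* = 72.9.
Substitute into dN/dt = 0: 0.906(1 - 72.9/99.4) = 0.0275C*.
The bracket is 0.267, giving C* = 0.242/0.0275 = 8.78.

N* ≈ 72.9, C* ≈ 8.78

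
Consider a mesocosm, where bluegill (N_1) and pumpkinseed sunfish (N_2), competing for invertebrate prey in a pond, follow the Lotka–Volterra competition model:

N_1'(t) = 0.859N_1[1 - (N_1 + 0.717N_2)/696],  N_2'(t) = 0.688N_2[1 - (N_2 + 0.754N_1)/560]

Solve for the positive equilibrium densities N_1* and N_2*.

Setting both brackets to zero gives the nullclines N_1 + 0.717N_2 = 696 and 0.754N_1 + N_2 = 560.
Substituting N_2 = 560 - 0.754N_1 into the first: N_1(1 - 0.717·0.754) = 696 - 0.717·560.
So N_1* = 294/0.459 = 641, and then N_2* = 560 - 0.754·641 = 76.7.

N_1* ≈ 641, N_2* ≈ 76.7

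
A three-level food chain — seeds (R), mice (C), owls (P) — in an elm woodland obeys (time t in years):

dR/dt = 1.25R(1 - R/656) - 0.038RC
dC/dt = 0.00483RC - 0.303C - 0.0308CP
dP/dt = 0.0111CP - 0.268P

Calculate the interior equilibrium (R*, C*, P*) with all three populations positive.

R* ≈ 175, C* ≈ 24.1, P* ≈ 17.5

From dP/dt = 0: 0.0111C* = 0.268, so C* = 24.1.
From dR/dt = 0: 1.25(1 - R*/656) = 0.038·24.1, giving R* = 656·(1 - 0.734) = 175.
From dC/dt = 0: 0.00483·175 - 0.303 = 0.0308P*, so P* = 0.54/0.0308 = 17.5.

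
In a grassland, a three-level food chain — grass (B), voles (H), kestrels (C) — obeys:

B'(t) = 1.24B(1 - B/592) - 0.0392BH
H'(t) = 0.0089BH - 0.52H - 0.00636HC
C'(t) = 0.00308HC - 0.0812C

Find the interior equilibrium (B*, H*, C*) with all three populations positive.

B* ≈ 98.6, H* ≈ 26.4, C* ≈ 56.2

From dC/dt = 0: 0.00308H* = 0.0812, so H* = 26.4.
From dB/dt = 0: 1.24(1 - B*/592) = 0.0392·26.4, giving B* = 592·(1 - 0.833) = 98.6.
From dH/dt = 0: 0.0089·98.6 - 0.52 = 0.00636C*, so C* = 0.358/0.00636 = 56.2.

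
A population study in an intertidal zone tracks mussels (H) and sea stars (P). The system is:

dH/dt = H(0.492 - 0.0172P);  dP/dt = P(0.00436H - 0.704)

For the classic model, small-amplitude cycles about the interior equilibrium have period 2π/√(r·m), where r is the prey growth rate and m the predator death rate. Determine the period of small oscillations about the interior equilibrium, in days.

T ≈ 10.7 days

Here r = 0.492 and m = 0.704, so r·m = 0.346.
ω = √0.346 = 0.589 per day, hence T = 2π/ω ≈ 10.7 days.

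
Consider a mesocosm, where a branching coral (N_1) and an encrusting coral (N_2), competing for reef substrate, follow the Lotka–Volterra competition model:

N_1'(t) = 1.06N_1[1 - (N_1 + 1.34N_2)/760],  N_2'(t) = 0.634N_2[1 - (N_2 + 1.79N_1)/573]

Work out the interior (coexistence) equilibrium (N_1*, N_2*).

Setting both brackets to zero gives the nullclines N_1 + 1.34N_2 = 760 and 1.79N_1 + N_2 = 573.
Substituting N_2 = 573 - 1.79N_1 into the first: N_1(1 - 1.34·1.79) = 760 - 1.34·573.
So N_1* = -7.82/-1.4 = 5.59, and then N_2* = 573 - 1.79·5.59 = 563.

N_1* ≈ 5.59, N_2* ≈ 563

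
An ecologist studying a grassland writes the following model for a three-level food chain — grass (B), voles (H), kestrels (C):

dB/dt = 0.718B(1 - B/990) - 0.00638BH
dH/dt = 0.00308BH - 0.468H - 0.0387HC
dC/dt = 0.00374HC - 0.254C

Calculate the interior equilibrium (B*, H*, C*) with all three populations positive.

B* ≈ 393, H* ≈ 67.9, C* ≈ 19.1

From dC/dt = 0: 0.00374H* = 0.254, so H* = 67.9.
From dB/dt = 0: 0.718(1 - B*/990) = 0.00638·67.9, giving B* = 990·(1 - 0.603) = 393.
From dH/dt = 0: 0.00308·393 - 0.468 = 0.0387C*, so C* = 0.741/0.0387 = 19.1.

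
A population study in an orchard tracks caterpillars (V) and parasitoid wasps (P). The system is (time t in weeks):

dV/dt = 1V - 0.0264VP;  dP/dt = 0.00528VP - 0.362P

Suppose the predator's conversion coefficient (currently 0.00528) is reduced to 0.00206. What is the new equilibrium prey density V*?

V* ≈ 176

At the interior fixed point, setting dP/dt = 0 with P > 0 fixes V* = (predator death rate)/(VP coefficient) — independent of the other coefficients.
With the change, V* = 0.362/0.00206 = 176; it rises from 68.6.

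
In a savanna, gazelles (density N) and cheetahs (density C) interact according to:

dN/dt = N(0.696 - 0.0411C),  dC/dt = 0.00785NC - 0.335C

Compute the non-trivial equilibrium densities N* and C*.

N* ≈ 42.7, C* ≈ 16.9

Set dC/dt = 0 with C > 0: 0.00785N - 0.335 = 0, so N* = 0.335/0.00785 = 42.7.
Set dN/dt = 0 with N > 0: 0.696 - 0.0411C = 0, so C* = 0.696/0.0411 = 16.9.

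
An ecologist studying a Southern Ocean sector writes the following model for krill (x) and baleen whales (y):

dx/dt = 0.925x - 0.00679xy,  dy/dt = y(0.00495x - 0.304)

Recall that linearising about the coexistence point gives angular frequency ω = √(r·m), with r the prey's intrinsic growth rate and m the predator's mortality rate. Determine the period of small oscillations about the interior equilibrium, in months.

Here r = 0.925 and m = 0.304, so r·m = 0.281.
ω = √0.281 = 0.53 per month, hence T = 2π/ω ≈ 11.8 months.

T ≈ 11.8 months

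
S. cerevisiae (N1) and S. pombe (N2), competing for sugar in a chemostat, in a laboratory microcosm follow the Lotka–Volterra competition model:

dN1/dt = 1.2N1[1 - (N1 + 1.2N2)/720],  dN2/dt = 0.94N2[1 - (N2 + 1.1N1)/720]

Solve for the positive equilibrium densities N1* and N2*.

Setting both brackets to zero gives the nullclines N1 + 1.2N2 = 720 and 1.1N1 + N2 = 720.
Substituting N2 = 720 - 1.1N1 into the first: N1(1 - 1.2·1.1) = 720 - 1.2·720.
So N1* = -144/-0.32 = 450, and then N2* = 720 - 1.1·450 = 225.

N1* ≈ 450, N2* ≈ 225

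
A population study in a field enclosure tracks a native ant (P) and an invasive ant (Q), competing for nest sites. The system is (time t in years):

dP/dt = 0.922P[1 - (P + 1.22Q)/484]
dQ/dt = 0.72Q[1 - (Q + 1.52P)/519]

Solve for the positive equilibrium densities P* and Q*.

P* ≈ 175, Q* ≈ 254

Setting both brackets to zero gives the nullclines P + 1.22Q = 484 and 1.52P + Q = 519.
Substituting Q = 519 - 1.52P into the first: P(1 - 1.22·1.52) = 484 - 1.22·519.
So P* = -149/-0.854 = 175, and then Q* = 519 - 1.52·175 = 254.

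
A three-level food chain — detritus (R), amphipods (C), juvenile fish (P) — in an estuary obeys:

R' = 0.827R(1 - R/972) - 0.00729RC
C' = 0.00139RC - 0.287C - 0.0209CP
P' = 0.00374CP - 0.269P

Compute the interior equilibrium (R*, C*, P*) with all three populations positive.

R* ≈ 356, C* ≈ 71.9, P* ≈ 9.93

From dP/dt = 0: 0.00374C* = 0.269, so C* = 71.9.
From dR/dt = 0: 0.827(1 - R*/972) = 0.00729·71.9, giving R* = 972·(1 - 0.634) = 356.
From dC/dt = 0: 0.00139·356 - 0.287 = 0.0209P*, so P* = 0.207/0.0209 = 9.93.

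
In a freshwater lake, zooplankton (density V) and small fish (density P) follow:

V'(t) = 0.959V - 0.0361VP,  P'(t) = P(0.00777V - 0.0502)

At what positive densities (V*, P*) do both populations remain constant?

Set dP/dt = 0 with P > 0: 0.00777V - 0.0502 = 0, so V* = 0.0502/0.00777 = 6.46.
Set dV/dt = 0 with V > 0: 0.959 - 0.0361P = 0, so P* = 0.959/0.0361 = 26.6.

V* ≈ 6.46, P* ≈ 26.6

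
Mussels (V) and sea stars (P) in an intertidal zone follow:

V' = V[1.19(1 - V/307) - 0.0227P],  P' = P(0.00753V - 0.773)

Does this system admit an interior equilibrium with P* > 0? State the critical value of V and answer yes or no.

Threshold V = 103; K > 103, so yes, the predator persists.

The predator equation gives dP/dt > 0 only when V > 0.773/0.00753 = 103.
Without the predator, V → K = 307. Since 307 > 103, the predator can invade and persist.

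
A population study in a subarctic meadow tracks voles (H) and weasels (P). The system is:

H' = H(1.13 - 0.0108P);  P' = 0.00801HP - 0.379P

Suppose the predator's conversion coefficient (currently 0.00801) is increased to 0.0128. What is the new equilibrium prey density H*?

H* ≈ 29.6

At the interior fixed point, setting dP/dt = 0 with P > 0 fixes H* = (predator death rate)/(HP coefficient) — independent of the other coefficients.
With the change, H* = 0.379/0.0128 = 29.6; it falls from 47.3.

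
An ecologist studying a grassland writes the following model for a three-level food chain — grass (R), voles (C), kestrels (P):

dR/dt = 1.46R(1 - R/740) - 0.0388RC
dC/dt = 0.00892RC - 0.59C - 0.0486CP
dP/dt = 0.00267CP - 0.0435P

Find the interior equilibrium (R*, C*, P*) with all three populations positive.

R* ≈ 420, C* ≈ 16.3, P* ≈ 64.9

From dP/dt = 0: 0.00267C* = 0.0435, so C* = 16.3.
From dR/dt = 0: 1.46(1 - R*/740) = 0.0388·16.3, giving R* = 740·(1 - 0.433) = 420.
From dC/dt = 0: 0.00892·420 - 0.59 = 0.0486P*, so P* = 3.15/0.0486 = 64.9.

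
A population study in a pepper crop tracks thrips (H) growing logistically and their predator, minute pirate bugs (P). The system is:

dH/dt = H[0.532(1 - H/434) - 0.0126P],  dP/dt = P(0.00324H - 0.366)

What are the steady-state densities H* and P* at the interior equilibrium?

From dP/dt = 0 with P > 0: 0.00324H* = 0.366, so H* = 113.
Substitute into dH/dt = 0: 0.532(1 - 113/434) = 0.0126P*.
The bracket is 0.74, giving P* = 0.394/0.0126 = 31.2.

H* ≈ 113, P* ≈ 31.2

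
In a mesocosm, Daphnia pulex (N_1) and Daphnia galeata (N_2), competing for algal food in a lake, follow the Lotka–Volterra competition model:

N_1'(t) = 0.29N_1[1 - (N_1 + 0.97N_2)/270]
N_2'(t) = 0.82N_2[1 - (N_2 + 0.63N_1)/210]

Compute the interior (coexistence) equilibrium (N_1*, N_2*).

Setting both brackets to zero gives the nullclines N_1 + 0.97N_2 = 270 and 0.63N_1 + N_2 = 210.
Substituting N_2 = 210 - 0.63N_1 into the first: N_1(1 - 0.97·0.63) = 270 - 0.97·210.
So N_1* = 66.3/0.389 = 170, and then N_2* = 210 - 0.63·170 = 103.

N_1* ≈ 170, N_2* ≈ 103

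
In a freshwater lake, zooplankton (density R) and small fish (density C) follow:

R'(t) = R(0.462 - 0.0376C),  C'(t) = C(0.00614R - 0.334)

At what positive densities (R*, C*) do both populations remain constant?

Set dC/dt = 0 with C > 0: 0.00614R - 0.334 = 0, so R* = 0.334/0.00614 = 54.4.
Set dR/dt = 0 with R > 0: 0.462 - 0.0376C = 0, so C* = 0.462/0.0376 = 12.3.

R* ≈ 54.4, C* ≈ 12.3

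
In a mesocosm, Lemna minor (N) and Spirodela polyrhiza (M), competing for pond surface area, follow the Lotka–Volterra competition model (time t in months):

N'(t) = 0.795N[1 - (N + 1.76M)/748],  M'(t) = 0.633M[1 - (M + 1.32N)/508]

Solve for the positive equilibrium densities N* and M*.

Setting both brackets to zero gives the nullclines N + 1.76M = 748 and 1.32N + M = 508.
Substituting M = 508 - 1.32N into the first: N(1 - 1.76·1.32) = 748 - 1.76·508.
So N* = -146/-1.32 = 110, and then M* = 508 - 1.32·110 = 362.

N* ≈ 110, M* ≈ 362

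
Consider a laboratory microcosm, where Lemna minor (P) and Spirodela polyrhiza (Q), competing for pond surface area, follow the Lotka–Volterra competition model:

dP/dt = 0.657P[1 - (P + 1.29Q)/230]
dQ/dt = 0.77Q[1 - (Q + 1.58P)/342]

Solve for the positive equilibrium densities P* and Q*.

Setting both brackets to zero gives the nullclines P + 1.29Q = 230 and 1.58P + Q = 342.
Substituting Q = 342 - 1.58P into the first: P(1 - 1.29·1.58) = 230 - 1.29·342.
So P* = -211/-1.04 = 203, and then Q* = 342 - 1.58·203 = 20.6.

P* ≈ 203, Q* ≈ 20.6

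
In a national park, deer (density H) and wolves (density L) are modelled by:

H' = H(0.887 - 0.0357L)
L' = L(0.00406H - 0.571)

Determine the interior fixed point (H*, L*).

Set dL/dt = 0 with L > 0: 0.00406H - 0.571 = 0, so H* = 0.571/0.00406 = 141.
Set dH/dt = 0 with H > 0: 0.887 - 0.0357L = 0, so L* = 0.887/0.0357 = 24.8.

H* ≈ 141, L* ≈ 24.8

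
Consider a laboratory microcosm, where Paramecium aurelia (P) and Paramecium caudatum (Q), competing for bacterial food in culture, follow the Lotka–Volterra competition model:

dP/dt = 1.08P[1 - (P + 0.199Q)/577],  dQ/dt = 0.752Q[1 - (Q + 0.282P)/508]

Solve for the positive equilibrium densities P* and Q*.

P* ≈ 504, Q* ≈ 366

Setting both brackets to zero gives the nullclines P + 0.199Q = 577 and 0.282P + Q = 508.
Substituting Q = 508 - 0.282P into the first: P(1 - 0.199·0.282) = 577 - 0.199·508.
So P* = 476/0.944 = 504, and then Q* = 508 - 0.282·504 = 366.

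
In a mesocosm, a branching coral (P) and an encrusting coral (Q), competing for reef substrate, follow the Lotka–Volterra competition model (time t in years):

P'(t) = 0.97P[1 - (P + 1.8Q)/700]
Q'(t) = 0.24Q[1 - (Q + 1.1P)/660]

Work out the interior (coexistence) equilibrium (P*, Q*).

Setting both brackets to zero gives the nullclines P + 1.8Q = 700 and 1.1P + Q = 660.
Substituting Q = 660 - 1.1P into the first: P(1 - 1.8·1.1) = 700 - 1.8·660.
So P* = -488/-0.98 = 498, and then Q* = 660 - 1.1·498 = 112.

P* ≈ 498, Q* ≈ 112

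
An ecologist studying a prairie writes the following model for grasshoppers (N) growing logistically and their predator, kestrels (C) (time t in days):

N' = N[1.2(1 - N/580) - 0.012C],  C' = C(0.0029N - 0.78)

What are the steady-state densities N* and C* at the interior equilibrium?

From dC/dt = 0 with C > 0: 0.0029N* = 0.78, so N* = 269.
Substitute into dN/dt = 0: 1.2(1 - 269/580) = 0.012C*.
The bracket is 0.536, giving C* = 0.644/0.012 = 53.6.

N* ≈ 269, C* ≈ 53.6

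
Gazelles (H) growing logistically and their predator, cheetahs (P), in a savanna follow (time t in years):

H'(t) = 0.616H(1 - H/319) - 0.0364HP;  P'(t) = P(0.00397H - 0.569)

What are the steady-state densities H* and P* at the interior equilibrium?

From dP/dt = 0 with P > 0: 0.00397H* = 0.569, so H* = 143.
Substitute into dH/dt = 0: 0.616(1 - 143/319) = 0.0364P*.
The bracket is 0.551, giving P* = 0.339/0.0364 = 9.32.

H* ≈ 143, P* ≈ 9.32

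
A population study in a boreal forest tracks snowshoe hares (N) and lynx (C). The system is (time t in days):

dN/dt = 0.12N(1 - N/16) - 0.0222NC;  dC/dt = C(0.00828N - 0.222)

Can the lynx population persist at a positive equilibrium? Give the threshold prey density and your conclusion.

The predator equation gives dC/dt > 0 only when N > 0.222/0.00828 = 26.8.
Without the predator, N → K = 16. Since 16 < 26.8, the predator cannot invade.

Threshold N = 26.8; K < 26.8, so no, the predator goes extinct.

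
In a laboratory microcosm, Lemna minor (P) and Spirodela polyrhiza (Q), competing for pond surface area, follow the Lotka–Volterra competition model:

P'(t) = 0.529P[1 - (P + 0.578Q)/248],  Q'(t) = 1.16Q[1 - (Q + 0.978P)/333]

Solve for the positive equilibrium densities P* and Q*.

Setting both brackets to zero gives the nullclines P + 0.578Q = 248 and 0.978P + Q = 333.
Substituting Q = 333 - 0.978P into the first: P(1 - 0.578·0.978) = 248 - 0.578·333.
So P* = 55.5/0.435 = 128, and then Q* = 333 - 0.978·128 = 208.

P* ≈ 128, Q* ≈ 208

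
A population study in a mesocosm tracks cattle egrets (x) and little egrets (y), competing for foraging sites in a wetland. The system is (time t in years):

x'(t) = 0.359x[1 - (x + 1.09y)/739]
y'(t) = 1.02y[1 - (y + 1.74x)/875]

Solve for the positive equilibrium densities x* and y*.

x* ≈ 240, y* ≈ 458

Setting both brackets to zero gives the nullclines x + 1.09y = 739 and 1.74x + y = 875.
Substituting y = 875 - 1.74x into the first: x(1 - 1.09·1.74) = 739 - 1.09·875.
So x* = -215/-0.897 = 240, and then y* = 875 - 1.74·240 = 458.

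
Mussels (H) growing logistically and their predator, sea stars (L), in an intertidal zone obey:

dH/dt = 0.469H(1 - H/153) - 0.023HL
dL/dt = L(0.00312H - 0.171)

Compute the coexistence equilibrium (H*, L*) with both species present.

H* ≈ 54.8, L* ≈ 13.1

From dL/dt = 0 with L > 0: 0.00312H* = 0.171, so H* = 54.8.
Substitute into dH/dt = 0: 0.469(1 - 54.8/153) = 0.023L*.
The bracket is 0.642, giving L* = 0.301/0.023 = 13.1.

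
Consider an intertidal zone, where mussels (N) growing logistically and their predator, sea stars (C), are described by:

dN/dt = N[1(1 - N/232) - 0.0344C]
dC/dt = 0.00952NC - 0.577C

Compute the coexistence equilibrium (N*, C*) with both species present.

From dC/dt = 0 with C > 0: 0.00952N* = 0.577, so N* = 60.6.
Substitute into dN/dt = 0: 1(1 - 60.6/232) = 0.0344C*.
The bracket is 0.739, giving C* = 0.739/0.0344 = 21.5.

N* ≈ 60.6, C* ≈ 21.5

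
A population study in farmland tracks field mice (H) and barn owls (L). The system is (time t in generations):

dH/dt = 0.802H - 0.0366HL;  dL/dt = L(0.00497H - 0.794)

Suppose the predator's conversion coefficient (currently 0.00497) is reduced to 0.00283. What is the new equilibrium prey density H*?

At the interior fixed point, setting dL/dt = 0 with L > 0 fixes H* = (predator death rate)/(HL coefficient) — independent of the other coefficients.
With the change, H* = 0.794/0.00283 = 281; it rises from 160.

H* ≈ 281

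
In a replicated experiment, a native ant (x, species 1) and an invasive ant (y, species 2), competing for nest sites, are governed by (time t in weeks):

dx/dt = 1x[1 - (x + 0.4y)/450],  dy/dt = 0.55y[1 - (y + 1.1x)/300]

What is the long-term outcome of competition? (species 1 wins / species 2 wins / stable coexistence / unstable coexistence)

Compare the nullcline intercepts: K1/α12 = 450/0.4 = 1120 > K2 = 300; K2/α21 = 300/1.1 = 273 < K1 = 450.
Since the inequalities point opposite ways, species 1 can invade but species 2 cannot.

species 1 excludes species 2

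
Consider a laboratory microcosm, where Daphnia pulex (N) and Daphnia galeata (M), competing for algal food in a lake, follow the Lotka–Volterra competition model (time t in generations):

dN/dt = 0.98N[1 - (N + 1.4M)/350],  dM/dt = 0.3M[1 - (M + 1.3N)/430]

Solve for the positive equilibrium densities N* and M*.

N* ≈ 307, M* ≈ 30.5

Setting both brackets to zero gives the nullclines N + 1.4M = 350 and 1.3N + M = 430.
Substituting M = 430 - 1.3N into the first: N(1 - 1.4·1.3) = 350 - 1.4·430.
So N* = -252/-0.82 = 307, and then M* = 430 - 1.3·307 = 30.5.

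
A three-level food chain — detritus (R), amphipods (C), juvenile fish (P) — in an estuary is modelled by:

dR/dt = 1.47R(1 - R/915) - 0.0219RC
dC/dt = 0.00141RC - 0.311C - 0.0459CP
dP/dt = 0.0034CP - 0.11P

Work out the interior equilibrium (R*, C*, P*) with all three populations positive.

From dP/dt = 0: 0.0034C* = 0.11, so C* = 32.4.
From dR/dt = 0: 1.47(1 - R*/915) = 0.0219·32.4, giving R* = 915·(1 - 0.482) = 474.
From dC/dt = 0: 0.00141·474 - 0.311 = 0.0459P*, so P* = 0.357/0.0459 = 7.78.

R* ≈ 474, C* ≈ 32.4, P* ≈ 7.78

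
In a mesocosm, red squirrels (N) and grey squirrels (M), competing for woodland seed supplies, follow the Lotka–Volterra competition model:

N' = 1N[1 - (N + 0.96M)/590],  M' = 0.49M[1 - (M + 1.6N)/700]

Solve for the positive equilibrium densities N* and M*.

Setting both brackets to zero gives the nullclines N + 0.96M = 590 and 1.6N + M = 700.
Substituting M = 700 - 1.6N into the first: N(1 - 0.96·1.6) = 590 - 0.96·700.
So N* = -82/-0.536 = 153, and then M* = 700 - 1.6·153 = 455.

N* ≈ 153, M* ≈ 455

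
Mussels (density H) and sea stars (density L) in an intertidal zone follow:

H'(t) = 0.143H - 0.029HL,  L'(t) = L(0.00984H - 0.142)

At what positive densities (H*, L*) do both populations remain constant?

Set dL/dt = 0 with L > 0: 0.00984H - 0.142 = 0, so H* = 0.142/0.00984 = 14.4.
Set dH/dt = 0 with H > 0: 0.143 - 0.029L = 0, so L* = 0.143/0.029 = 4.93.

H* ≈ 14.4, L* ≈ 4.93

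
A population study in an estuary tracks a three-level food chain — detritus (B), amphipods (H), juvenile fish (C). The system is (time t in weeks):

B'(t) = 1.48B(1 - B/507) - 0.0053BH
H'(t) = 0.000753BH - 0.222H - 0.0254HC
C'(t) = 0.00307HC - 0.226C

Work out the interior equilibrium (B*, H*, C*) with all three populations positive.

From dC/dt = 0: 0.00307H* = 0.226, so H* = 73.6.
From dB/dt = 0: 1.48(1 - B*/507) = 0.0053·73.6, giving B* = 507·(1 - 0.264) = 373.
From dH/dt = 0: 0.000753·373 - 0.222 = 0.0254C*, so C* = 0.0591/0.0254 = 2.33.

B* ≈ 373, H* ≈ 73.6, C* ≈ 2.33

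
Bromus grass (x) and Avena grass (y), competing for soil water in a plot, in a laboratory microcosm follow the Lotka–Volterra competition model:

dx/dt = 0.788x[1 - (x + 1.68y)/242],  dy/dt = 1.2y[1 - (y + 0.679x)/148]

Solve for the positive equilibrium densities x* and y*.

Setting both brackets to zero gives the nullclines x + 1.68y = 242 and 0.679x + y = 148.
Substituting y = 148 - 0.679x into the first: x(1 - 1.68·0.679) = 242 - 1.68·148.
So x* = -6.64/-0.141 = 47.2, and then y* = 148 - 0.679·47.2 = 116.

x* ≈ 47.2, y* ≈ 116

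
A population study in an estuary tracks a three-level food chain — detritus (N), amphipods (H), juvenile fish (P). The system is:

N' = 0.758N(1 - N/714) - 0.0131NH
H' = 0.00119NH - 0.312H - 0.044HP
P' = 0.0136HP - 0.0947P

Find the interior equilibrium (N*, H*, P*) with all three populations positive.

N* ≈ 628, H* ≈ 6.96, P* ≈ 9.9

From dP/dt = 0: 0.0136H* = 0.0947, so H* = 6.96.
From dN/dt = 0: 0.758(1 - N*/714) = 0.0131·6.96, giving N* = 714·(1 - 0.12) = 628.
From dH/dt = 0: 0.00119·628 - 0.312 = 0.044P*, so P* = 0.435/0.044 = 9.9.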